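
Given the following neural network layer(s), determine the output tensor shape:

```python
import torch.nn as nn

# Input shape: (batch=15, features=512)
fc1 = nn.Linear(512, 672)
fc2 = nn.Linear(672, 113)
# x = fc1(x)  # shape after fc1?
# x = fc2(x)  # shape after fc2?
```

Input: (15, 512) -> after fc1: (15, 672) -> Output: (15, 113)

Answer: (15, 113)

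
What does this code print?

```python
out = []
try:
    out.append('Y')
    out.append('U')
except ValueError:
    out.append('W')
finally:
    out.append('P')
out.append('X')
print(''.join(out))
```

Execution trace: 'Y' (try body) → 'U' (try body, no exception) → 'P' (finally) → 'X' (after the try/except). Output: YUPX

Answer: YUPX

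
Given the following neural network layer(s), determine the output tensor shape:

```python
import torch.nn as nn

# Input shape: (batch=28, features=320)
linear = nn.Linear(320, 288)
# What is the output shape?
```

Input: (28, 320) -> Output: (28, 288)

Answer: (28, 288)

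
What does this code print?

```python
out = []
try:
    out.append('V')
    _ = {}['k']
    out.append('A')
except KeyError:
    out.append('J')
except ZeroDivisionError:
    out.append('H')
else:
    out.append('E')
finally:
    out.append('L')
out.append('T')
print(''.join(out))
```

Execution trace: 'V' (try body) → 'J' (except KeyError) → 'L' (finally) → 'T' (after the try/except). Output: VJLT

Answer: VJLT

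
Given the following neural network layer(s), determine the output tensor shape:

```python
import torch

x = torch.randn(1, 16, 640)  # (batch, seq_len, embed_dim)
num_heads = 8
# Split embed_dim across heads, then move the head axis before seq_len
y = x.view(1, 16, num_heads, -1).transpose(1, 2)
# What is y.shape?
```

Input: (1, 16, 640) -> head_dim = 640 // 8 = 80; after view: (1, 16, 8, 80) -> after transpose(1, 2): (1, 8, 16, 80) -> Output: (1, 8, 16, 80)

Answer: (1, 8, 16, 80)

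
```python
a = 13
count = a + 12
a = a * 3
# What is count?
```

Trace:
`a = 13` → a = 13
`count = a + 12` → count = 25
`a = a * 3` → a = 39
So count = 25

Answer: 25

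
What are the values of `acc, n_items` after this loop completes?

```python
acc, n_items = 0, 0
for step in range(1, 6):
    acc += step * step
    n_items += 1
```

Sum of squares and count
`acc, n_items` takes the values: (0, 0) → (1, 0) → (1, 1) → (5, 1) → (5, 2) → (14, 2) → (14, 3) → (30, 3) → (30, 4) → (55, 4) → (55, 5)

Answer: 55, 5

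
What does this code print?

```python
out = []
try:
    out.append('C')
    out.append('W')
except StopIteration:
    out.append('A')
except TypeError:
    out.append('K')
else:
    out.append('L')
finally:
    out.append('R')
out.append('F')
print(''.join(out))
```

Execution trace: 'C' (try body) → 'W' (try body, no exception) → 'L' (else) → 'R' (finally) → 'F' (after the try/except). Output: CWLRF

Answer: CWLRF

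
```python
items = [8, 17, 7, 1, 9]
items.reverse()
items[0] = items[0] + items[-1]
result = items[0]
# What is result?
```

Trace:
`items = [8, 17, 7, 1, 9]` → items = [8, 17, 7, 1, 9]
`items.reverse()` → items = [9, 1, 7, 17, 8]
`items[0] = items[0] + items[-1]` → items = [17, 1, 7, 17, 8]
`result = items[0]` → result = 17
So result = 17

Answer: 17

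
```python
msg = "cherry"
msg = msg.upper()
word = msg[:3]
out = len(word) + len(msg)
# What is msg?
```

Trace:
`msg = "cherry"` → msg = 'cherry'
`msg = msg.upper()` → msg = 'CHERRY'
`word = msg[:3]` → word = 'CHE'
`out = len(word) + len(msg)` → out = 9
So msg = 'CHERRY'

Answer: 'CHERRY'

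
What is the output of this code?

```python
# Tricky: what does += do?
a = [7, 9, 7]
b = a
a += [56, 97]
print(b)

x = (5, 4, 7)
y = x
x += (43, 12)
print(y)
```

Key concept: += behavior differs for mutable vs immutable.
Step by step:
`a = [7, 9, 7]` → a = [7, 9, 7]
`b = a` → b = [7, 9, 7] (same object as a)
`a += [56, 97]` → a = [7, 9, 7, 56, 97] (same object as b); b = [7, 9, 7, 56, 97] (same object as a)
`print(b)` → prints [7, 9, 7, 56, 97]
`x = (5, 4, 7)` → x = (5, 4, 7)
`y = x` → y = (5, 4, 7)
`x += (43, 12)` → x = (5, 4, 7, 43, 12)
`print(y)` → prints (5, 4, 7)

Answer:
[7, 9, 7, 56, 97]
(5, 4, 7)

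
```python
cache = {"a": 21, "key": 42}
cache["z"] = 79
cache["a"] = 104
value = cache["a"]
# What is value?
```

Trace:
`cache = {"a": 21, "key": 42}` → cache = {'a': 21, 'key': 42}
`cache["z"] = 79` → cache = {'a': 21, 'key': 42, 'z': 79}
`cache["a"] = 104` → cache = {'a': 104, 'key': 42, 'z': 79}
`value = cache["a"]` → value = 104
So value = 104

Answer: 104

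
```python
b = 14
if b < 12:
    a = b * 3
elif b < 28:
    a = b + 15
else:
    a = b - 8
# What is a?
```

Trace:
`b = 14` → b = 14
`if b < 12: ...` → b < 12 is False, b < 28 is True → a = 29
So a = 29

Answer: 29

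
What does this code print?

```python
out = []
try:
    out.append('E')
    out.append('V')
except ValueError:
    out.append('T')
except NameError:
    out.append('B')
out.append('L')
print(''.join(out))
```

Execution trace: 'E' (try body) → 'V' (try body, no exception) → 'L' (after the try/except). Output: EVL

Answer: EVL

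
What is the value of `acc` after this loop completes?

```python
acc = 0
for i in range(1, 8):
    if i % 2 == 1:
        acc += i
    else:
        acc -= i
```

Add odd, subtract even
`acc` takes the values: 0 → 1 → -1 → 2 → -2 → 3 → -3 → 4

Answer: 4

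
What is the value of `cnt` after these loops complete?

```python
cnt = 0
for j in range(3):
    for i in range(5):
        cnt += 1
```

3 * 5 = 15
`cnt` takes the values: 0 → 1 → 2 → 3 → 4 → 5 → 6 → 7 → 8 → 9 → 10 → 11 → 12 → 13 → 14 → 15

Answer: 15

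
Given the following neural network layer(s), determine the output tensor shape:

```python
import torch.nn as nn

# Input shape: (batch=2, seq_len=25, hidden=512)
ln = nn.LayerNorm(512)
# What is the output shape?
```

Input: (2, 25, 512) -> Output: (2, 25, 512)

Answer: (2, 25, 512)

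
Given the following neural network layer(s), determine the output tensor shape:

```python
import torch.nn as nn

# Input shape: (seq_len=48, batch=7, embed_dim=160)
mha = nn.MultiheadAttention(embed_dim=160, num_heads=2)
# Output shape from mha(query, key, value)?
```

Input: (48, 7, 160) -> Output: (48, 7, 160)

Answer: (48, 7, 160)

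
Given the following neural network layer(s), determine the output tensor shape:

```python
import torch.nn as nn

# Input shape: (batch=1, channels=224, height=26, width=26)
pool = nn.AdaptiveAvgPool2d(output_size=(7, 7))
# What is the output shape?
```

Input: (1, 224, 26, 26) -> Output: (1, 224, 7, 7)

Answer: (1, 224, 7, 7)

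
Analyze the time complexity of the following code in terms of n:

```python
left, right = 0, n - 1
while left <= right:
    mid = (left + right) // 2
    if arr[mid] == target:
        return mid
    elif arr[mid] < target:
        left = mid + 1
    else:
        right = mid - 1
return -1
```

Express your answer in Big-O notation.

This is Binary search in a sorted array. Time complexity: O(log n).

Answer: O(log n)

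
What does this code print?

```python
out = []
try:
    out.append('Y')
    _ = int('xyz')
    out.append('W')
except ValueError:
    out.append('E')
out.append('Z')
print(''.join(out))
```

Execution trace: 'Y' (try body) → 'E' (except ValueError) → 'Z' (after the try/except). Output: YEZ

Answer: YEZ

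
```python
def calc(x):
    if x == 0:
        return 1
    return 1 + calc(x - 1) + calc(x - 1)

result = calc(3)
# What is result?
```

calc(x) = 1 + 2·calc(x-1), calc(0)=1. Closed form: (1+1)·2^3 - 1 = 15.

Answer: 15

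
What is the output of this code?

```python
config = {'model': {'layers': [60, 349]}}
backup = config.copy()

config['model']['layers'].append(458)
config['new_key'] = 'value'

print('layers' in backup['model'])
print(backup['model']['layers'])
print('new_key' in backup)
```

Key concept: shallow copy gotcha with nested dict.
Step by step:
`config = {'model': {'layers': [60, 349]}}` → config = {'model': {'layers': [60, 349]}}
`backup = config.copy()` → backup = {'model': {'layers': [60, 349]}}
`config['model']['layers'].append(458)` → config = {'model': {'layers': [60, 349, 458]}}; backup = {'model': {'layers': [60, 349, 458]}}
`config['new_key'] = 'value'` → config = {'model': {'layers': [60, 349, 458]}, 'new_key': 'value'}
`print('layers' in backup['model'])` → prints True
`print(backup['model']['layers'])` → prints [60, 349, 458]
`print('new_key' in backup)` → prints False

Answer:
True
[60, 349, 458]
False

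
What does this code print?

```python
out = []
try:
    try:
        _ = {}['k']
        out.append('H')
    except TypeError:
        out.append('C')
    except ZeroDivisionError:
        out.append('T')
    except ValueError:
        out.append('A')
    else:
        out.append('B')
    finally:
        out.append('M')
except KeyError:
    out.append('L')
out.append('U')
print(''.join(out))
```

Execution trace: 'M' (inner finally) → 'L' (outer except KeyError) → 'U' (after the try/except). Output: MLU

Answer: MLU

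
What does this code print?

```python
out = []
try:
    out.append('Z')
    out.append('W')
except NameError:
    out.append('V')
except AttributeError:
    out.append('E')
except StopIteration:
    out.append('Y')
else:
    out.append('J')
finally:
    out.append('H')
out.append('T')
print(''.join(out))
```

Execution trace: 'Z' (try body) → 'W' (try body, no exception) → 'J' (else) → 'H' (finally) → 'T' (after the try/except). Output: ZWJHT

Answer: ZWJHT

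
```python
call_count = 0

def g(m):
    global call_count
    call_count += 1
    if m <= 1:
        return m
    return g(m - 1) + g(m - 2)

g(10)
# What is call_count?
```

Calls(m) = 1 + Calls(m-1) + Calls(m-2); Calls(0)=Calls(1)=1. For m=10 this gives 177.

Answer: 177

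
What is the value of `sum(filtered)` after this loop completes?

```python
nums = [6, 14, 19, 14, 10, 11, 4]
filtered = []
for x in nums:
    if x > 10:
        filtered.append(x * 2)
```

Sum of doubled values > 10
`filtered` takes the values: [] → [28] → [28, 38] → [28, 38, 28] → [28, 38, 28, 22]
So `sum(filtered)` = 116

Answer: 116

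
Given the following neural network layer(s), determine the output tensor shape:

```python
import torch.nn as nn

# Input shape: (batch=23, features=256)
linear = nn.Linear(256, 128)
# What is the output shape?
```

Input: (23, 256) -> Output: (23, 128)

Answer: (23, 128)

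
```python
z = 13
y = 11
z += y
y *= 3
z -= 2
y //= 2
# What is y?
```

Trace:
`z = 13` → z = 13
`y = 11` → y = 11
`z += y` → z = 24
`y *= 3` → y = 33
`z -= 2` → z = 22
`y //= 2` → y = 16
So y = 16

Answer: 16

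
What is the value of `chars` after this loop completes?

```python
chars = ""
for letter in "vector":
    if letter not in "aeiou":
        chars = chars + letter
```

Remove vowels from 'vector'
`chars` takes the values: "" → "v" → "vc" → "vct" → "vctr"

Answer: "vctr"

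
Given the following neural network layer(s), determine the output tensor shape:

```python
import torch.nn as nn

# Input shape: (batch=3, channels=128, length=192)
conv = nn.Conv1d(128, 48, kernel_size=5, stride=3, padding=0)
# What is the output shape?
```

Input: (3, 128, 192) -> Output: (3, 48, 63)

Answer: (3, 48, 63)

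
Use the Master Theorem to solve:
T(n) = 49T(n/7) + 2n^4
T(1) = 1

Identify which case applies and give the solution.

a=49, b=7, f(n)=2n^4. log_7(49) = 2. Since c=4 > 2 and the regularity condition holds (49(n/7)^4 = (49/7^4)n^4 with 49/7^4 < 1), Case 3 applies: T(n) = Θ(f(n)) = O(n^4).

Answer: O(n^4) - Case 3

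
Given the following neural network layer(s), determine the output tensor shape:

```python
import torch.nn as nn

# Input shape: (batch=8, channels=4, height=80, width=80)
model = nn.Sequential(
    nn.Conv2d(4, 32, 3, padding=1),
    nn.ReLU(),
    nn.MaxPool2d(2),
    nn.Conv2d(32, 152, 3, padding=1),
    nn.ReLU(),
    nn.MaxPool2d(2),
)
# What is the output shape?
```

Input: (8, 4, 80, 80) -> after first Conv2d: (8, 32, 80, 80) -> after first MaxPool2d: (8, 32, 40, 40) -> after second Conv2d: (8, 152, 40, 40) -> Output: (8, 152, 20, 20)

Answer: (8, 152, 20, 20)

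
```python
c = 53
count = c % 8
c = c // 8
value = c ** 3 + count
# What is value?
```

Trace:
`c = 53` → c = 53
`count = c % 8` → count = 5
`c = c // 8` → c = 6
`value = c ** 3 + count` → value = 221
So value = 221

Answer: 221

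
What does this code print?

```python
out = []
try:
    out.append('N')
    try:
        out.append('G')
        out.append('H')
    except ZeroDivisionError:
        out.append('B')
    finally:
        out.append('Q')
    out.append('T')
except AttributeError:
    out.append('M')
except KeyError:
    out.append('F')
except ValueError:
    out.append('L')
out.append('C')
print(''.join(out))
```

Execution trace: 'N' (try body) → 'G' (inner try body) → 'H' (inner try body, no exception) → 'Q' (inner finally) → 'T' (try body, no exception) → 'C' (after the try/except). Output: NGHQTC

Answer: NGHQTC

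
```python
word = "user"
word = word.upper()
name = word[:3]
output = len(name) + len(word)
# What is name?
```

Trace:
`word = "user"` → word = 'user'
`word = word.upper()` → word = 'USER'
`name = word[:3]` → name = 'USE'
`output = len(name) + len(word)` → output = 7
So name = 'USE'

Answer: 'USE'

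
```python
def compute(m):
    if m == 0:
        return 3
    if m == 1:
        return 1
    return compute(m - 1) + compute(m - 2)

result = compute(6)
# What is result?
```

Build up from base cases: compute(0)=3, compute(1)=1, compute(2)=4, compute(3)=5, compute(4)=9, compute(5)=14, compute(6)=23

Answer: 23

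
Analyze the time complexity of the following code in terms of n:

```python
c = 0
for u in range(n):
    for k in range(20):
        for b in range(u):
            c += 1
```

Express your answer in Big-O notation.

Each loop level contributes: n × 1 × n. Multiplying the contributions gives O(n^2).

Answer: O(n^2)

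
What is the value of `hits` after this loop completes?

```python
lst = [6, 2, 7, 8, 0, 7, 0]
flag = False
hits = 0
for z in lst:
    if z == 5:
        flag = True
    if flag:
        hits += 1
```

Count elements after first 5 in [6, 2, 7, 8, 0, 7, 0]
`hits` takes the values: 0

Answer: 0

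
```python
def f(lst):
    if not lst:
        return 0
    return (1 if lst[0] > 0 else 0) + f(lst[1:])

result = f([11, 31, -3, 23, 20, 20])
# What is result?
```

Count of positive elements in [11, 31, -3, 23, 20, 20] = 5

Answer: 5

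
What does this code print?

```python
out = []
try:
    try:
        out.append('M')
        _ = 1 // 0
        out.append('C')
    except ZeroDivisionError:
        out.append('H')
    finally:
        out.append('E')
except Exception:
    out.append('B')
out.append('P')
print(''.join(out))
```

Execution trace: 'M' (inner try body) → 'H' (inner except ZeroDivisionError) → 'E' (inner finally) → 'P' (after the try/except). Output: MHEP

Answer: MHEP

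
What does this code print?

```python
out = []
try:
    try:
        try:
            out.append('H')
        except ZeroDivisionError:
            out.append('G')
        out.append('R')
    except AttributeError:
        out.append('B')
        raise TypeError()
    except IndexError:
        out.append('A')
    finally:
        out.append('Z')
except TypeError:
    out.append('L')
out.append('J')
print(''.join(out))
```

Execution trace: 'H' (inner try body, no exception) → 'R' (try body, no exception) → 'Z' (finally) → 'J' (after the try/except). Output: HRZJ

Answer: HRZJ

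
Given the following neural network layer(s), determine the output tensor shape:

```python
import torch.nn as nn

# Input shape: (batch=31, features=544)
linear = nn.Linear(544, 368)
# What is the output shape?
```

Input: (31, 544) -> Output: (31, 368)

Answer: (31, 368)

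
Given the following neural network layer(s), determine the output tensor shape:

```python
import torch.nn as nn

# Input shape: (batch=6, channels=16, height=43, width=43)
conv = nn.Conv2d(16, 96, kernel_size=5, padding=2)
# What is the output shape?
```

Input: (6, 16, 43, 43) -> Output: (6, 96, 43, 43)

Answer: (6, 96, 43, 43)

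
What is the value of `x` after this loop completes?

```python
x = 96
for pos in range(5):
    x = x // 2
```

Halve 5 times: 96 // 2^5 = 3
`x` takes the values: 96 → 48 → 24 → 12 → 6 → 3

Answer: 3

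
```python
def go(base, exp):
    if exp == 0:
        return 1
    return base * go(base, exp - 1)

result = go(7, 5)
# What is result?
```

go(7, 5) = 7 * 7 * 7 * 7 * 7 = 16807

Answer: 16807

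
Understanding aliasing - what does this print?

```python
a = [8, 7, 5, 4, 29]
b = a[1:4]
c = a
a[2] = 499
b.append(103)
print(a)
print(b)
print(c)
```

Key concept: slice vs alias.
Step by step:
`a = [8, 7, 5, 4, 29]` → a = [8, 7, 5, 4, 29]
`b = a[1:4]` → b = [7, 5, 4]
`c = a` → c = [8, 7, 5, 4, 29] (same object as a)
`a[2] = 499` → a = [8, 7, 499, 4, 29] (same object as c); c = [8, 7, 499, 4, 29] (same object as a)
`b.append(103)` → b = [7, 5, 4, 103]
`print(a)` → prints [8, 7, 499, 4, 29]
`print(b)` → prints [7, 5, 4, 103]
`print(c)` → prints [8, 7, 499, 4, 29]

Answer:
[8, 7, 499, 4, 29]
[7, 5, 4, 103]
[8, 7, 499, 4, 29]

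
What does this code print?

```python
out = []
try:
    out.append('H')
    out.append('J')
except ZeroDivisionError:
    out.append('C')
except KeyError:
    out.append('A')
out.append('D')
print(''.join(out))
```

Execution trace: 'H' (try body) → 'J' (try body, no exception) → 'D' (after the try/except). Output: HJD

Answer: HJD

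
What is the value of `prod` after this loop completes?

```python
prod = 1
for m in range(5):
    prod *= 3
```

3^5 = 243
`prod` takes the values: 1 → 3 → 9 → 27 → 81 → 243

Answer: 243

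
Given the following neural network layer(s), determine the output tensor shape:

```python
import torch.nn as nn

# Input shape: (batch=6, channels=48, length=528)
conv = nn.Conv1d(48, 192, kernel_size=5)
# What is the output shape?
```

Input: (6, 48, 528) -> Output: (6, 192, 524)

Answer: (6, 192, 524)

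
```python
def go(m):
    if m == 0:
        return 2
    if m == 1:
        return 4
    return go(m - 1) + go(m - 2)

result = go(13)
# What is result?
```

Build up from base cases: go(0)=2, go(1)=4, go(2)=6, go(3)=10, go(4)=16, go(5)=26, go(6)=42, ..., go(13)=1220

Answer: 1220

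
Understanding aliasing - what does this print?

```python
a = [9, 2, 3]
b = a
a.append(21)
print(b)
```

Key concept: basic list aliasing.
Step by step:
`a = [9, 2, 3]` → a = [9, 2, 3]
`b = a` → b = [9, 2, 3] (same object as a)
`a.append(21)` → a = [9, 2, 3, 21] (same object as b); b = [9, 2, 3, 21] (same object as a)
`print(b)` → prints [9, 2, 3, 21]

Answer: [9, 2, 3, 21]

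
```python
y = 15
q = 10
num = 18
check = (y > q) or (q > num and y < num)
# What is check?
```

Trace:
`y = 15` → y = 15
`q = 10` → q = 10
`num = 18` → num = 18
`check = (y > q) or (q > num and y < num)` → check = True
So check = True

Answer: True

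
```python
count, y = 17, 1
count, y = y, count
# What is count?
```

Trace:
`count, y = 17, 1` → count = 17; y = 1
`count, y = y, count` → count = 1; y = 17
So count = 1

Answer: 1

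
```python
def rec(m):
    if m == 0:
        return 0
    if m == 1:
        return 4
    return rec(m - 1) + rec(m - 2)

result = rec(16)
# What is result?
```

Build up from base cases: rec(0)=0, rec(1)=4, rec(2)=4, rec(3)=8, rec(4)=12, rec(5)=20, rec(6)=32, ..., rec(16)=3948

Answer: 3948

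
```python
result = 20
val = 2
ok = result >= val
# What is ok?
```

Trace:
`result = 20` → result = 20
`val = 2` → val = 2
`ok = result >= val` → ok = True
So ok = True

Answer: True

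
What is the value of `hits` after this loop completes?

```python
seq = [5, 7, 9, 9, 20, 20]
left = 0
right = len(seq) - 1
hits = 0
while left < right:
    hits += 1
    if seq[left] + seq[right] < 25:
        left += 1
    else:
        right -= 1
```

Steps to find pair summing to 25
`hits` takes the values: 0 → 1 → 2 → 3 → 4 → 5

Answer: 5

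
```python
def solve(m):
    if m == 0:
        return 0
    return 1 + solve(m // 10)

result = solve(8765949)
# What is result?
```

Count of digits of 8765949: 7

Answer: 7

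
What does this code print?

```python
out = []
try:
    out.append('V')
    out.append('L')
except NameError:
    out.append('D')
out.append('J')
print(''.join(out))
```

Execution trace: 'V' (try body) → 'L' (try body, no exception) → 'J' (after the try/except). Output: VLJ

Answer: VLJ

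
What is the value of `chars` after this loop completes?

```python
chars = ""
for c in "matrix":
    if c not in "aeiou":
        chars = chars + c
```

Remove vowels from 'matrix'
`chars` takes the values: "" → "m" → "mt" → "mtr" → "mtrx"

Answer: "mtrx"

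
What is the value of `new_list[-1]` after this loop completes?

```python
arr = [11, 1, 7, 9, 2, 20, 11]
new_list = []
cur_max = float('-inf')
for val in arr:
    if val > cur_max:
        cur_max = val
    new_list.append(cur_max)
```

Running max ends at 20
`new_list` takes the values: [] → [11] → [11, 11] → [11, 11, 11] → [11, 11, 11, 11] → [11, 11, 11, 11, 11] → [11, 11, 11, 11, 11, 20] → [11, 11, 11, 11, 11, 20, 20]
So `new_list[-1]` = 20

Answer: 20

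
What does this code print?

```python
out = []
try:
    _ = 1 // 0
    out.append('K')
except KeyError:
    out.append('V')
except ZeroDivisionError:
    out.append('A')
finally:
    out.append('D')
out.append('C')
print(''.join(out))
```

Execution trace: 'A' (except ZeroDivisionError) → 'D' (finally) → 'C' (after the try/except). Output: ADC

Answer: ADC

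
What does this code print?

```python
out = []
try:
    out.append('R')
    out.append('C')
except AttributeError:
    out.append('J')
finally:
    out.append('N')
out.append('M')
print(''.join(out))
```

Execution trace: 'R' (try body) → 'C' (try body, no exception) → 'N' (finally) → 'M' (after the try/except). Output: RCNM

Answer: RCNM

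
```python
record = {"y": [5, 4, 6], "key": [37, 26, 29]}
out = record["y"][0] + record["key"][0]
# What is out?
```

Trace:
`record = {"y": [5, 4, 6], "key": [37, 26, 29]}` → record = {'y': [5, 4, 6], 'key': [37, 26, 29]}
`out = record["y"][0] + record["key"][0]` → out = 42
So out = 42

Answer: 42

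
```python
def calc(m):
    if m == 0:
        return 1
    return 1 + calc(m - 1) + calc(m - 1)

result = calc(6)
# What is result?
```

calc(m) = 1 + 2·calc(m-1), calc(0)=1. Closed form: (1+1)·2^6 - 1 = 127.

Answer: 127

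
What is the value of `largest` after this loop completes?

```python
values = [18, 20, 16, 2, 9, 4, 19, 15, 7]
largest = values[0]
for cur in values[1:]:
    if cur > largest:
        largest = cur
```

Maximum of [18, 20, 16, 2, 9, 4, 19, 15, 7]
`largest` takes the values: 18 → 20

Answer: 20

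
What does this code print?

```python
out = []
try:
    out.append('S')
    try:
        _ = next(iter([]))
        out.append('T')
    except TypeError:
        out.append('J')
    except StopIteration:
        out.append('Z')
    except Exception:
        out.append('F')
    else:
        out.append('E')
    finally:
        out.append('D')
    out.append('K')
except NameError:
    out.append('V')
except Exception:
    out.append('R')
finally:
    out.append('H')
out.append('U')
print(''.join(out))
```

Execution trace: 'S' (try body) → 'Z' (inner except StopIteration) → 'D' (inner finally) → 'K' (try body, no exception) → 'H' (finally) → 'U' (after the try/except). Output: SZDKHU

Answer: SZDKHU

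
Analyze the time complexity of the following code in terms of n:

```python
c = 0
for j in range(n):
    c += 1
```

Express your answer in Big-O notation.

Each loop level contributes: n. Multiplying the contributions gives O(n).

Answer: O(n)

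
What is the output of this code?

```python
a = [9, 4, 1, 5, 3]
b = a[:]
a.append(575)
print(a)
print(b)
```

Key concept: slice [:] creates copy.
Step by step:
`a = [9, 4, 1, 5, 3]` → a = [9, 4, 1, 5, 3]
`b = a[:]` → b = [9, 4, 1, 5, 3]
`a.append(575)` → a = [9, 4, 1, 5, 3, 575]
`print(a)` → prints [9, 4, 1, 5, 3, 575]
`print(b)` → prints [9, 4, 1, 5, 3]

Answer:
[9, 4, 1, 5, 3, 575]
[9, 4, 1, 5, 3]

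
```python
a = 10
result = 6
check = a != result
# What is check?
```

Trace:
`a = 10` → a = 10
`result = 6` → result = 6
`check = a != result` → check = True
So check = True

Answer: True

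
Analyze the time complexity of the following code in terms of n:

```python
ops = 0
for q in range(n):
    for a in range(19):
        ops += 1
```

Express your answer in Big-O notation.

Each loop level contributes: n × 1. Multiplying the contributions gives O(n).

Answer: O(n)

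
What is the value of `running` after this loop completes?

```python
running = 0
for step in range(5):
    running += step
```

Sum of 0 to 4 = 10
`running` takes the values: 0 → 1 → 3 → 6 → 10

Answer: 10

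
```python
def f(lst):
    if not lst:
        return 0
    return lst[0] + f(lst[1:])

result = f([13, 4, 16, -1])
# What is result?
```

13 + 4 + 16 + (-1) + 0 = 32

Answer: 32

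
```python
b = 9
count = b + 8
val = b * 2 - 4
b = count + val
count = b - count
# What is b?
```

Trace:
`b = 9` → b = 9
`count = b + 8` → count = 17
`val = b * 2 - 4` → val = 14
`b = count + val` → b = 31
`count = b - count` → count = 14
So b = 31

Answer: 31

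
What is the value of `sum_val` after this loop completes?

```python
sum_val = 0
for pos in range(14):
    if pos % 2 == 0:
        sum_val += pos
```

Sum of even numbers 0 to 13
`sum_val` takes the values: 0 → 2 → 6 → 12 → 20 → 30 → 42

Answer: 42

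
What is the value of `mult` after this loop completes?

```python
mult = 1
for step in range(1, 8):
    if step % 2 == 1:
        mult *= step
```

Product of odd numbers 1 to 7
`mult` takes the values: 1 → 3 → 15 → 105

Answer: 105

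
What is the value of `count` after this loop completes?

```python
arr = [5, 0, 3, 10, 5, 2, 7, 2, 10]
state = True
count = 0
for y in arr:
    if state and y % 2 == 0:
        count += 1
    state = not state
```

Count even values at even positions
`count` takes the values: 0 → 1

Answer: 1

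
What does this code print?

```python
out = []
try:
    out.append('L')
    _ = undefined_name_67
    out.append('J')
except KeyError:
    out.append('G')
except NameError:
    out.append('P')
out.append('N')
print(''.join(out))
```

Execution trace: 'L' (try body) → 'P' (except NameError) → 'N' (after the try/except). Output: LPN

Answer: LPN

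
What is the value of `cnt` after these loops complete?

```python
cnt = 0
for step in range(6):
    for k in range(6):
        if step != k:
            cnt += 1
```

6² - 6 (exclude diagonal)
`cnt` takes the values: 0 → 1 → 2 → 3 → 4 → 5 → 6 → 7 → 8 → 9 → 10 → 11 → 12 → 13 → 14 → 15 → 16 → 17 → 18 → 19 → 20 → 21 → 22 → 23 → 24 → 25 → 26 → 27 → 28 → 29 → 30

Answer: 30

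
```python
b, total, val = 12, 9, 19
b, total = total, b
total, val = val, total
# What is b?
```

Trace:
`b, total, val = 12, 9, 19` → b = 12; total = 9; val = 19
`b, total = total, b` → b = 9; total = 12
`total, val = val, total` → total = 19; val = 12
So b = 9

Answer: 9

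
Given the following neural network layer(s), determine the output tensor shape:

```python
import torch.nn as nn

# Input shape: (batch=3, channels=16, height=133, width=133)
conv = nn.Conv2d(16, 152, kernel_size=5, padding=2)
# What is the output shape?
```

Input: (3, 16, 133, 133) -> Output: (3, 152, 133, 133)

Answer: (3, 152, 133, 133)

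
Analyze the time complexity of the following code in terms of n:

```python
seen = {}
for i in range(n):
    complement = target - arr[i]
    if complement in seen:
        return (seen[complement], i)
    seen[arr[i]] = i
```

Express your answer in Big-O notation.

This is Two sum with hash map. Time complexity: O(n).

Answer: O(n)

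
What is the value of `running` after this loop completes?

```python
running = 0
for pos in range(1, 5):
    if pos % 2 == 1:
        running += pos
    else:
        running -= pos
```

Add odd, subtract even
`running` takes the values: 0 → 1 → -1 → 2 → -2

Answer: -2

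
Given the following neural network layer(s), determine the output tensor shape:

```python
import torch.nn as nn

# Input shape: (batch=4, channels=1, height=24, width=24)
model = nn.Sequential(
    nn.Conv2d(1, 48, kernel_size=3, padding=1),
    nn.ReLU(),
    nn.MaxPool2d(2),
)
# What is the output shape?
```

Input: (4, 1, 24, 24) -> after Conv2d: (4, 48, 24, 24) -> after ReLU: (4, 48, 24, 24) -> Output: (4, 48, 12, 12)

Answer: (4, 48, 12, 12)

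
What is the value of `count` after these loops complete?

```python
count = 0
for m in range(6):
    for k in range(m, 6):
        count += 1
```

Upper triangle: 6 + 5 + ... + 1
`count` takes the values: 0 → 1 → 2 → 3 → 4 → 5 → 6 → 7 → 8 → 9 → 10 → 11 → 12 → 13 → 14 → 15 → 16 → 17 → 18 → 19 → 20 → 21

Answer: 21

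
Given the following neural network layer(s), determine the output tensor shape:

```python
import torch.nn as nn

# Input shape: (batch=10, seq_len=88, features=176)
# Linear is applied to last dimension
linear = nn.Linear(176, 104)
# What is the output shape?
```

Input: (10, 88, 176) -> Output: (10, 88, 104)

Answer: (10, 88, 104)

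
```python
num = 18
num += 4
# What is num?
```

Trace:
`num = 18` → num = 18
`num += 4` → num = 22
So num = 22

Answer: 22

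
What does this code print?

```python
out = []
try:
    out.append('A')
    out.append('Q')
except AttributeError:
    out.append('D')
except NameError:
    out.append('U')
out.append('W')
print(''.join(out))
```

Execution trace: 'A' (try body) → 'Q' (try body, no exception) → 'W' (after the try/except). Output: AQW

Answer: AQW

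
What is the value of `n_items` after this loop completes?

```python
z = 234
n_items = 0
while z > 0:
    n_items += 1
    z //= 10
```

Count digits by repeated division by 10
`n_items` takes the values: 0 → 1 → 2 → 3

Answer: 3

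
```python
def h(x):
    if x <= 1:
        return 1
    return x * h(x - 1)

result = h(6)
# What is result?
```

h(6) = 6 * 5 * 4 * 3 * 2 * 1 = 720

Answer: 720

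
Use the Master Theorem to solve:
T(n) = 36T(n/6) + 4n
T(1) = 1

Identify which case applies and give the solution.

a=36, b=6, f(n)=4n. log_6(36) = 2. Since c=1 < 2, Case 1 applies: T(n) = Θ(n^log_b(a)) = O(n^2).

Answer: O(n^2) - Case 1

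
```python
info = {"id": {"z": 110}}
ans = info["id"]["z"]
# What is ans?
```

Trace:
`info = {"id": {"z": 110}}` → info = {'id': {'z': 110}}
`ans = info["id"]["z"]` → ans = 110
So ans = 110

Answer: 110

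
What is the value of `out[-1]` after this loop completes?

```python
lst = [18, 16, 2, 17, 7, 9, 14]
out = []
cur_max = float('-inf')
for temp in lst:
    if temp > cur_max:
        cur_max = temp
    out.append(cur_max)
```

Running max ends at 18
`out` takes the values: [] → [18] → [18, 18] → [18, 18, 18] → [18, 18, 18, 18] → [18, 18, 18, 18, 18] → [18, 18, 18, 18, 18, 18] → [18, 18, 18, 18, 18, 18, 18]
So `out[-1]` = 18

Answer: 18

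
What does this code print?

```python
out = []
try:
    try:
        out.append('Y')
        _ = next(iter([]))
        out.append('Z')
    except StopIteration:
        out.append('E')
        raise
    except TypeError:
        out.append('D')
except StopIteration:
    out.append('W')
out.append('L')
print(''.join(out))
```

Execution trace: 'Y' (inner try body) → 'E' (inner except StopIteration) → 'W' (outer except StopIteration) → 'L' (after the try/except). Output: YEWL

Answer: YEWL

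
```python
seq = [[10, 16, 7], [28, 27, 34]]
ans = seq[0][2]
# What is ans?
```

Trace:
`seq = [[10, 16, 7], [28, 27, 34]]` → seq = [[10, 16, 7], [28, 27, 34]]
`ans = seq[0][2]` → ans = 7
So ans = 7

Answer: 7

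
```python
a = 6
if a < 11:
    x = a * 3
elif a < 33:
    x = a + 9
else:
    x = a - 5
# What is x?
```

Trace:
`a = 6` → a = 6
`if a < 11: ...` → a < 11 is True → x = 18
So x = 18

Answer: 18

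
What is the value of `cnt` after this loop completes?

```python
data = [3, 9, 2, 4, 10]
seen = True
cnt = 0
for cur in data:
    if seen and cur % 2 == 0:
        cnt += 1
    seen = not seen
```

Count even values at even positions
`cnt` takes the values: 0 → 1 → 2

Answer: 2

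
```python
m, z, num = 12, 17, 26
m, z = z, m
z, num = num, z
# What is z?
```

Trace:
`m, z, num = 12, 17, 26` → m = 12; z = 17; num = 26
`m, z = z, m` → m = 17; z = 12
`z, num = num, z` → z = 26; num = 12
So z = 26

Answer: 26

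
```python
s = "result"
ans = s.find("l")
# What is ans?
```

Trace:
`s = "result"` → s = 'result'
`ans = s.find("l")` → ans = 4
So ans = 4

Answer: 4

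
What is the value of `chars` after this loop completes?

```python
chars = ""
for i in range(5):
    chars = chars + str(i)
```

Concatenate digits 0 to 4
`chars` takes the values: "" → "0" → "01" → "012" → "0123" → "01234"

Answer: "01234"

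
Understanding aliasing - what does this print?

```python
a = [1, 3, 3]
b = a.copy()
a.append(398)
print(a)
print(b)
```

Key concept: list.copy() creates independent copy.
Step by step:
`a = [1, 3, 3]` → a = [1, 3, 3]
`b = a.copy()` → b = [1, 3, 3]
`a.append(398)` → a = [1, 3, 3, 398]
`print(a)` → prints [1, 3, 3, 398]
`print(b)` → prints [1, 3, 3]

Answer:
[1, 3, 3, 398]
[1, 3, 3]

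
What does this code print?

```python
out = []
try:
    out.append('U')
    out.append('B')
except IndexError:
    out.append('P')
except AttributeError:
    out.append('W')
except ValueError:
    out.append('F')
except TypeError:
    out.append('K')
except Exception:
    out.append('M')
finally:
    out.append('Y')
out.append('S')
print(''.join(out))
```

Execution trace: 'U' (try body) → 'B' (try body, no exception) → 'Y' (finally) → 'S' (after the try/except). Output: UBYS

Answer: UBYS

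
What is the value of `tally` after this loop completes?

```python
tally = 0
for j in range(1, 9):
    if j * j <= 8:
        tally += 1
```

Count numbers where j² ≤ 8
`tally` takes the values: 0 → 1 → 2

Answer: 2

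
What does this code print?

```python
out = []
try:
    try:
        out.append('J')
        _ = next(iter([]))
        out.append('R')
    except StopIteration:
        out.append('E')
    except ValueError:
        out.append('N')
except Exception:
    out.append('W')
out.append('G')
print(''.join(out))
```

Execution trace: 'J' (inner try body) → 'E' (inner except StopIteration) → 'G' (after the try/except). Output: JEG

Answer: JEG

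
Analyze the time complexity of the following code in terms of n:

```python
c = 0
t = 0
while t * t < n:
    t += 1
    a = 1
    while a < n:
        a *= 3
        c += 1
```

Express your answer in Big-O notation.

Each loop level contributes: √n × log n. Multiplying the contributions gives O(√n log n).

Answer: O(√n log n)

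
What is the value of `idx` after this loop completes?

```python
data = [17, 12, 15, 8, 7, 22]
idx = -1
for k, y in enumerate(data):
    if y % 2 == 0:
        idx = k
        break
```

First even number index in [17, 12, 15, 8, 7, 22]
`idx` takes the values: -1 → 1

Answer: 1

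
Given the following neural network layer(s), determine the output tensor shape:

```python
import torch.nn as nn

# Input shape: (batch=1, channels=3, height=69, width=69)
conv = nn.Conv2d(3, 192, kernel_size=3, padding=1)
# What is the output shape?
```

Input: (1, 3, 69, 69) -> Output: (1, 192, 69, 69)

Answer: (1, 192, 69, 69)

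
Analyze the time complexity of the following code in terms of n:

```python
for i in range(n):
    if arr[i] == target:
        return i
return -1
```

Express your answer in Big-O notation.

This is Linear search in an array. Time complexity: O(n).

Answer: O(n)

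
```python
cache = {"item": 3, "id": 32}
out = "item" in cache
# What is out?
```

Trace:
`cache = {"item": 3, "id": 32}` → cache = {'item': 3, 'id': 32}
`out = "item" in cache` → out = True
So out = True

Answer: True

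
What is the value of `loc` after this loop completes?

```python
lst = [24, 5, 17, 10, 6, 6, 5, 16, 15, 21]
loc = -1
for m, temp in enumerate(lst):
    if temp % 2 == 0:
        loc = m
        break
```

First even number index in [24, 5, 17, 10, 6, 6, 5, 16, 15, 21]
`loc` takes the values: -1 → 0

Answer: 0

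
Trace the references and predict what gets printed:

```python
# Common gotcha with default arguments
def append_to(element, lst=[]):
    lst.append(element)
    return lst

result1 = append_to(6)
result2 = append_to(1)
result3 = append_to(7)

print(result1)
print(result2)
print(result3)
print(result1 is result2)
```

Key concept: mutable default argument gotcha.
Step by step:
`result1 = append_to(6)` → result1 = [6]
`result2 = append_to(1)` → result1 = [6, 1] (same object as result2); result2 = [6, 1] (same object as result1)
`result3 = append_to(7)` → result1 = [6, 1, 7] (same object as result2, result3); result2 = [6, 1, 7] (same object as result1, result3); result3 = [6, 1, 7] (same object as result1, result2)
`print(result1)` → prints [6, 1, 7]
`print(result2)` → prints [6, 1, 7]
`print(result3)` → prints [6, 1, 7]
`print(result1 is result2)` → prints True

Answer:
[6, 1, 7]
[6, 1, 7]
[6, 1, 7]
True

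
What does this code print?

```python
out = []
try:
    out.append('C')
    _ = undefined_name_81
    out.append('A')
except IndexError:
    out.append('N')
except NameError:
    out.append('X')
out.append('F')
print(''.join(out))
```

Execution trace: 'C' (try body) → 'X' (except NameError) → 'F' (after the try/except). Output: CXF

Answer: CXF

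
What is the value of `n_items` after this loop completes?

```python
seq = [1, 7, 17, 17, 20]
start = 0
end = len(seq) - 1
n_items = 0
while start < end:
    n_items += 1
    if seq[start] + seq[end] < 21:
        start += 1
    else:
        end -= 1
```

Steps to find pair summing to 21
`n_items` takes the values: 0 → 1 → 2 → 3 → 4

Answer: 4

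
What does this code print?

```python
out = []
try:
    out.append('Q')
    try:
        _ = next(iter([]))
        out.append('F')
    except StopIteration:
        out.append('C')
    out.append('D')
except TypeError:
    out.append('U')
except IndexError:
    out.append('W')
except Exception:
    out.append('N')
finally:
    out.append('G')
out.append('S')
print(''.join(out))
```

Execution trace: 'Q' (try body) → 'C' (inner except StopIteration) → 'D' (try body, no exception) → 'G' (finally) → 'S' (after the try/except). Output: QCDGS

Answer: QCDGS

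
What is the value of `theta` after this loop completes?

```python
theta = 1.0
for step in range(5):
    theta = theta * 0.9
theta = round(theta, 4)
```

Exponential decay: 1.0 * 0.9^5
`theta` takes the values: 1.0 → 0.9 → 0.81 → 0.729 → 0.6561 → 0.59049 → 0.5905

Answer: 0.5905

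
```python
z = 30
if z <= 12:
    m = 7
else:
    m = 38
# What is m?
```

Trace:
`z = 30` → z = 30
`if z <= 12: ...` → z <= 12 is False, take else branch → m = 38
So m = 38

Answer: 38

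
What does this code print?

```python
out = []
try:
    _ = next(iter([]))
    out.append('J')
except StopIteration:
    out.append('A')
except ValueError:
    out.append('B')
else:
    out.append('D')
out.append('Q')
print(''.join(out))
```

Execution trace: 'A' (except StopIteration) → 'Q' (after the try/except). Output: AQ

Answer: AQ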